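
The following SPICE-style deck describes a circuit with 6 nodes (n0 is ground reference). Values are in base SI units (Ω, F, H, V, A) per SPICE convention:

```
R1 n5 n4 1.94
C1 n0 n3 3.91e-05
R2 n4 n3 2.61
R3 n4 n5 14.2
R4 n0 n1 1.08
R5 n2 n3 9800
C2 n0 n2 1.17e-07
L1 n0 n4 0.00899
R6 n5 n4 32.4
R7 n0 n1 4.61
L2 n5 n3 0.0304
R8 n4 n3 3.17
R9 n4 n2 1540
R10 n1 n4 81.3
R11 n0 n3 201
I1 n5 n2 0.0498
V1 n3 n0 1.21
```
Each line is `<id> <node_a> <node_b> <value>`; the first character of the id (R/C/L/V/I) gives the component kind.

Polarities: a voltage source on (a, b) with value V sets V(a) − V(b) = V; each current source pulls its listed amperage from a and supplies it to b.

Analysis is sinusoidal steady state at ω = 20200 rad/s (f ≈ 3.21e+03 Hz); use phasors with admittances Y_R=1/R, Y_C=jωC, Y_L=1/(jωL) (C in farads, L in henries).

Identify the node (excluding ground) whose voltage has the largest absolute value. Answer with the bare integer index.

MNA unknowns: 5 node voltages V₁..V_5 plus 1 source current (V1)
R1: Y=0.5155+0.000j on G[5,4]
C1: Y=0.000+0.7898j on G[0,3]
R2: Y=0.3831+0.000j on G[4,3]
R3: Y=0.07042+0.000j on G[4,5]
R4: Y=0.9259+0.000j on G[0,1]
R5: Y=0.0001020+0.000j on G[2,3]
C2: Y=0.000+0.002363j on G[0,2]
L1: Y=0.000-0.005507j on G[0,4]
R6: Y=0.03086+0.000j on G[5,4]
R7: Y=0.2169+0.000j on G[0,1]
L2: Y=0.000-0.001628j on G[5,3]
R8: Y=0.3155+0.000j on G[4,3]
R9: Y=0.0006494+0.000j on G[4,2]
R10: Y=0.01230+0.000j on G[1,4]
R11: Y=0.004975+0.000j on G[0,3]
I1: z[5]−=0.0498, z[2]+=0.0498
V1: row V3−V0=1.21, i_V1 at 3,0
solve → V1=0.01197-0.0001006j, V2=6.186-19.47j, V3=1.210+0.000j, V4=1.124-0.009449j, V5=1.043-0.009890j
aux → i_V1=-0.06565-0.9640j

2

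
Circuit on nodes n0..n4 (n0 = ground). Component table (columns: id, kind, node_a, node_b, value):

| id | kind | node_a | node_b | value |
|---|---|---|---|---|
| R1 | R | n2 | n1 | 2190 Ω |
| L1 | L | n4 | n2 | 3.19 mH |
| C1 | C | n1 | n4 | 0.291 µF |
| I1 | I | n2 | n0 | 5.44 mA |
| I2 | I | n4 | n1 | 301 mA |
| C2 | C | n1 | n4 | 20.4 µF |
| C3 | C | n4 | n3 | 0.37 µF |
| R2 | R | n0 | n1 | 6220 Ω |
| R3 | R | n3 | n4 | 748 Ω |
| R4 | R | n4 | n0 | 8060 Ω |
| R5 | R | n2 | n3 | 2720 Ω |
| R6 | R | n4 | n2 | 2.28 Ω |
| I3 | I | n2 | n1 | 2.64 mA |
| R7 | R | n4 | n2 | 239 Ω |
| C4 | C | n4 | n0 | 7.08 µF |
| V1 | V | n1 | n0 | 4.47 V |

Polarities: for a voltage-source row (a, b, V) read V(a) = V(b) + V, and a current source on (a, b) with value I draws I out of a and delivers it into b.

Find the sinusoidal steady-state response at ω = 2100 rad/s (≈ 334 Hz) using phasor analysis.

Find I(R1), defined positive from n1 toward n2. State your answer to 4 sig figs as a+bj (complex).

0.0005506-0.002414j A

Element admittances at ω=2100 rad/s:
  Y(R1) = 0.0004566+0.000j S between n2,n1
  Y(L1) = 0.000-0.1493j S between n4,n2
  Y(C1) = 0.000+0.0006111j S between n1,n4
  I1: injects 0.00544 A into n0 (from n2)
  I2: injects 0.301 A into n1 (from n4)
  Y(C2) = 0.000+0.04284j S between n1,n4
  Y(C3) = 0.000+0.0007770j S between n4,n3
  Y(R2) = 0.0001608+0.000j S between n0,n1
  Y(R3) = 0.001337+0.000j S between n3,n4
  Y(R4) = 0.0001241+0.000j S between n4,n0
  Y(R5) = 0.0003676+0.000j S between n2,n3
  Y(R6) = 0.4386+0.000j S between n4,n2
  I3: injects 0.00264 A into n1 (from n2)
  Y(R7) = 0.004184+0.000j S between n4,n2
  Y(C4) = 0.000+0.01487j S between n4,n0
  V1: constraint V(n1)−V(n0) = 4.47
Assemble and solve the 5×5 MNA system:
  V(n1)=4.470+0.000j  V(n2)=3.264+5.287j  V(n3)=3.274+5.297j  V(n4)=3.278+5.297j
  i(V1)=0.07220-0.04939j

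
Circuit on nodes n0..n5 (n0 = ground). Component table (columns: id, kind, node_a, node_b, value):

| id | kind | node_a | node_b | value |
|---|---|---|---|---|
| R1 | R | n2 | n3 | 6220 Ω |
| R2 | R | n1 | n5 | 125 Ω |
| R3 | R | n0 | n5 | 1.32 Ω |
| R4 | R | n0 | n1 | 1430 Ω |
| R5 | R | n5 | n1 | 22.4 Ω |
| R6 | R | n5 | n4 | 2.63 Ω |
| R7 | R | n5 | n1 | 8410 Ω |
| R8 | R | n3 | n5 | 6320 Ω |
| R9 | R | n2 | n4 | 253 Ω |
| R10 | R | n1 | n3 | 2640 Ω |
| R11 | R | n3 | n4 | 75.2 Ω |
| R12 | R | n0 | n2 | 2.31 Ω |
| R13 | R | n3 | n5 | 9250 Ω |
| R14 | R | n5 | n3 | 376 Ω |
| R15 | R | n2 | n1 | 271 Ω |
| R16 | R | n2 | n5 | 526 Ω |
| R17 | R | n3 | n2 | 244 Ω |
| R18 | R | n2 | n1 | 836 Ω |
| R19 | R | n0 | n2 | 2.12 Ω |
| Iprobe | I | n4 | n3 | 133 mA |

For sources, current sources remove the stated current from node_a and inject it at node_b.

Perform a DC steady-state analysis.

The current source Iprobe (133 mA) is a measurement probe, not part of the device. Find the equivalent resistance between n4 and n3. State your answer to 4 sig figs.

R_eq = 48.37 Ω

Apply KCL at each of the 5 non-ground nodes and solve the resulting linear system.
Node n1: branches {R2, R4, R5, R7, R10, R15, R18} → V_1 = 0.01238
Node n2: branches {R1, R9, R12, R15, R16, R17, R18, R19} → V_2 = 0.02839
Node n3: branches {R1, R8, R10, R11, R13, R14, R17, Iprobe} → V_3 = 6.277
Node n4: branches {R6, R9, R11, Iprobe} → V_4 = -0.1568
Node n5: branches {R2, R3, R5, R6, R7, R8, R13, R14, R16} → V_5 = -0.03391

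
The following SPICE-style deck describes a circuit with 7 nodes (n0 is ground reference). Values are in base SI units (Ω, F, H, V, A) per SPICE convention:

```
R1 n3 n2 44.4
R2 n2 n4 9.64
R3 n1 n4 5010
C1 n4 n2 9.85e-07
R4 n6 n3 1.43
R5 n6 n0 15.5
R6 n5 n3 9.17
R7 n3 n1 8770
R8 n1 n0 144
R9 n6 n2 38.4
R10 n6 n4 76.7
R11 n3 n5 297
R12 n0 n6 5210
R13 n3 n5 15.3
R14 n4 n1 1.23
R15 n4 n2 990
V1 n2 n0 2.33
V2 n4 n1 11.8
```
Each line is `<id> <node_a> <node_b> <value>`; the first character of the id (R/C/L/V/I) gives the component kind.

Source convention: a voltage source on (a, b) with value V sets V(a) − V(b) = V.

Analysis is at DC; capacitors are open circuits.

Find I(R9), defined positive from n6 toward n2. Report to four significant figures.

-0.03037 A

Element admittances at DC:
  Y(R1) = 0.02252 S between n3,n2
  Y(R2) = 0.1037 S between n2,n4
  Y(R3) = 0.0001996 S between n1,n4
  Y(C1) = 0.000 S between n4,n2
  Y(R4) = 0.6993 S between n6,n3
  Y(R5) = 0.06452 S between n6,n0
  Y(R6) = 0.1091 S between n5,n3
  Y(R7) = 0.0001140 S between n3,n1
  Y(R8) = 0.006944 S between n1,n0
  Y(R9) = 0.02604 S between n6,n2
  Y(R10) = 0.01304 S between n6,n4
  Y(R11) = 0.003367 S between n3,n5
  Y(R12) = 0.0001919 S between n0,n6
  Y(R13) = 0.06536 S between n3,n5
  Y(R14) = 0.8130 S between n4,n1
  Y(R15) = 0.001010 S between n4,n2
  V1: constraint V(n2)−V(n0) = 2.33
  V2: constraint V(n4)−V(n1) = 11.8
Assemble and solve the 8×8 MNA system:
  V(n1)=-9.055  V(n2)=2.330  V(n3)=1.198  V(n4)=2.745  V(n5)=1.198  V(n6)=1.164
  i(V1)=-0.01242  i(V2)=-9.660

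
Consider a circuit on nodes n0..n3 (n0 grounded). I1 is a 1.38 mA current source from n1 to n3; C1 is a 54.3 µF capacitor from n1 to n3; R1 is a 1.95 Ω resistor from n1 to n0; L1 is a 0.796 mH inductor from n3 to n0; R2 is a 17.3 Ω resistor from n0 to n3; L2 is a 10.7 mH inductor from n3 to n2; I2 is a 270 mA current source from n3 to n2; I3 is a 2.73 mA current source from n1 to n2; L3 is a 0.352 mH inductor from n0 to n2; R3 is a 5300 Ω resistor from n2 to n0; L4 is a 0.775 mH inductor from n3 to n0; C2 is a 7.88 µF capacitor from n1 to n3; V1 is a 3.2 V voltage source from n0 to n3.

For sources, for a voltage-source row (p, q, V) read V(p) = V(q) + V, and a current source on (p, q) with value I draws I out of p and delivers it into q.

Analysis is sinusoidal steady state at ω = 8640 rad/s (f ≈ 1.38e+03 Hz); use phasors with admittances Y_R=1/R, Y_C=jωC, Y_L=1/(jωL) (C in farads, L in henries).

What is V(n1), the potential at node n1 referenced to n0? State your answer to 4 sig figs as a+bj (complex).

MNA unknowns: 3 node voltages V₁..V_3 plus 1 source current (V1)
I1: z[1]−=0.00138, z[3]+=0.00138
C1: Y=0.000+0.4692j on G[1,3]
R1: Y=0.5128+0.000j on G[1,0]
L1: Y=0.000-0.1454j on G[3,0]
R2: Y=0.05780+0.000j on G[0,3]
L2: Y=0.000-0.01082j on G[3,2]
I2: z[3]−=0.27, z[2]+=0.27
I3: z[1]−=0.00273, z[2]+=0.00273
L3: Y=0.000-0.3288j on G[0,2]
R3: Y=0.0001887+0.000j on G[2,0]
L4: Y=0.000-0.1493j on G[3,0]
C2: Y=0.000+0.06808j on G[1,3]
V1: row V0−V3=3.2, i_V1 at 0,3
solve → V1=-1.678-1.594j, V2=-0.1015+0.8031j, V3=-3.200+0.000j
aux → i_V1=-0.7815+0.1591j

-1.678-1.594j V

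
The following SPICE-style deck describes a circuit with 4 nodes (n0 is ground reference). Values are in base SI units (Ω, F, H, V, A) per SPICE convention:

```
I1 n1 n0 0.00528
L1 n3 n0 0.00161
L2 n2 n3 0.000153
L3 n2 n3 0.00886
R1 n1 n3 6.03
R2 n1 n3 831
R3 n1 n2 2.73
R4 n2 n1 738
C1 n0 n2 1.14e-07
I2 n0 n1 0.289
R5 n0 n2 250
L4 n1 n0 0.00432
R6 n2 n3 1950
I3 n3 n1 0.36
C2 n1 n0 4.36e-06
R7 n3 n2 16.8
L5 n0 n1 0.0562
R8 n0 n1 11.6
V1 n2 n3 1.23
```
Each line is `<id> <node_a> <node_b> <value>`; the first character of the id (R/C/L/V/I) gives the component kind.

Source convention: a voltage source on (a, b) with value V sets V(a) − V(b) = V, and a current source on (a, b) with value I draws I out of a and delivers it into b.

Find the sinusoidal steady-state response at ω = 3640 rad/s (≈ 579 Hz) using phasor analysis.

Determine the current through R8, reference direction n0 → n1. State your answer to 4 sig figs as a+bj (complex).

-0.1373-0.05810j A

Element admittances at ω=3640 rad/s:
  I1: injects 0.00528 A into n0 (from n1)
  Y(L1) = 0.000-0.1706j S between n3,n0
  Y(L2) = 0.000-1.796j S between n2,n3
  Y(L3) = 0.000-0.03101j S between n2,n3
  Y(R1) = 0.1658+0.000j S between n1,n3
  Y(R2) = 0.001203+0.000j S between n1,n3
  Y(R3) = 0.3663+0.000j S between n1,n2
  Y(R4) = 0.001355+0.000j S between n2,n1
  Y(C1) = 0.000+0.0004150j S between n0,n2
  I2: injects 0.289 A into n1 (from n0)
  Y(R5) = 0.004000+0.000j S between n0,n2
  Y(L4) = 0.000-0.06359j S between n1,n0
  Y(R6) = 0.0005128+0.000j S between n2,n3
  I3: injects 0.36 A into n1 (from n3)
  Y(C2) = 0.000+0.01587j S between n1,n0
  Y(R7) = 0.05952+0.000j S between n3,n2
  Y(L5) = 0.000-0.004888j S between n0,n1
  Y(R8) = 0.08621+0.000j S between n0,n1
  V1: constraint V(n2)−V(n3) = 1.23
Assemble and solve the 4×4 MNA system:
  V(n1)=1.593+0.6740j  V(n2)=1.097+0.6259j  V(n3)=-0.1334+0.6259j
  i(V1)=0.1046+2.261j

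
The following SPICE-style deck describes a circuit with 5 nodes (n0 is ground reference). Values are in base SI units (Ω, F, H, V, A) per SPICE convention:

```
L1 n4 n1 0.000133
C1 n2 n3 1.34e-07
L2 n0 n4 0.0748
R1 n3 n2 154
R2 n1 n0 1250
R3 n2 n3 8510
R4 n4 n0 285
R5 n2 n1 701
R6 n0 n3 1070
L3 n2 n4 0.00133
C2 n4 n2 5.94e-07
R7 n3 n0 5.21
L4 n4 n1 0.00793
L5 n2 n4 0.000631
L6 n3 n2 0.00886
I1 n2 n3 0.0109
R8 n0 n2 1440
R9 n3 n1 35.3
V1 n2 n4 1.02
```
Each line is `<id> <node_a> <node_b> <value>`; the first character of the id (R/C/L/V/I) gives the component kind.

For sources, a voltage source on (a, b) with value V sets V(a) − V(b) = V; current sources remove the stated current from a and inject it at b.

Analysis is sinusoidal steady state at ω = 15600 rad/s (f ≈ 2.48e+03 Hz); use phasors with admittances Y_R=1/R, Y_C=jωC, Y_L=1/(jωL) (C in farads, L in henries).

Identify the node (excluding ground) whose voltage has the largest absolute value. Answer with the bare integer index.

2

Apply KCL at each of the 4 non-ground nodes and solve the resulting linear system.
Node n1: branches {L1, R2, R5, L4, R9} → V_1 = -0.4570+0.06659j
Node n2: branches {C1, R1, R3, R5, L3, C2, L5, L6, I1, R8, V1} → V_2 = 0.5588+0.03600j
Node n3: branches {C1, R1, R3, R6, R7, L6, I1, R9} → V_3 = 0.008115-0.003110j
Node n4: branches {L1, L2, R4, L3, C2, L4, L5, V1} → V_4 = -0.4612+0.03600j
Source currents: i(V1)=-0.01658+0.1459j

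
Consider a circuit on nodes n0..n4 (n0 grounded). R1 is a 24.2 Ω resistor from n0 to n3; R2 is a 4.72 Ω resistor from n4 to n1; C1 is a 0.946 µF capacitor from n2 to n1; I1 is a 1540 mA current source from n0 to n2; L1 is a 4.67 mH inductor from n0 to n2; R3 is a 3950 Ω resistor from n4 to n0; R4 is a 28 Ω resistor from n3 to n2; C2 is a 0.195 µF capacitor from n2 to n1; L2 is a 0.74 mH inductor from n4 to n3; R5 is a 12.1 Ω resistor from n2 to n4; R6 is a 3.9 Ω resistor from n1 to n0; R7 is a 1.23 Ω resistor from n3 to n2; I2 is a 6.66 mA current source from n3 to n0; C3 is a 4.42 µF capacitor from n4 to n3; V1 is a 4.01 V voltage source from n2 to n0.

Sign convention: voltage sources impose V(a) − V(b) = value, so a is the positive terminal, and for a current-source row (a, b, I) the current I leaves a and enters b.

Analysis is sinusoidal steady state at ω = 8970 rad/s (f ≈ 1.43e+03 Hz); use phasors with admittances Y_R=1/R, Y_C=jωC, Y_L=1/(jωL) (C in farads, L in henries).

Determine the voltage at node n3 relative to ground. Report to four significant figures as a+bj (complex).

3.697+0.1875j V

Apply KCL at each of the 4 non-ground nodes and solve the resulting linear system.
Node n1: branches {R2, C1, C2, R6} → V_1 = 0.9862-0.2818j
Node n2: branches {C1, I1, L1, R4, C2, R5, R7, V1} → V_2 = 4.010+0.000j
Node n3: branches {R1, R4, L2, R7, I2, C3} → V_3 = 3.697+0.1875j
Node n4: branches {R2, R3, L2, R5, C3} → V_4 = 2.193-0.7688j
Source currents: i(V1)=1.127+0.1604j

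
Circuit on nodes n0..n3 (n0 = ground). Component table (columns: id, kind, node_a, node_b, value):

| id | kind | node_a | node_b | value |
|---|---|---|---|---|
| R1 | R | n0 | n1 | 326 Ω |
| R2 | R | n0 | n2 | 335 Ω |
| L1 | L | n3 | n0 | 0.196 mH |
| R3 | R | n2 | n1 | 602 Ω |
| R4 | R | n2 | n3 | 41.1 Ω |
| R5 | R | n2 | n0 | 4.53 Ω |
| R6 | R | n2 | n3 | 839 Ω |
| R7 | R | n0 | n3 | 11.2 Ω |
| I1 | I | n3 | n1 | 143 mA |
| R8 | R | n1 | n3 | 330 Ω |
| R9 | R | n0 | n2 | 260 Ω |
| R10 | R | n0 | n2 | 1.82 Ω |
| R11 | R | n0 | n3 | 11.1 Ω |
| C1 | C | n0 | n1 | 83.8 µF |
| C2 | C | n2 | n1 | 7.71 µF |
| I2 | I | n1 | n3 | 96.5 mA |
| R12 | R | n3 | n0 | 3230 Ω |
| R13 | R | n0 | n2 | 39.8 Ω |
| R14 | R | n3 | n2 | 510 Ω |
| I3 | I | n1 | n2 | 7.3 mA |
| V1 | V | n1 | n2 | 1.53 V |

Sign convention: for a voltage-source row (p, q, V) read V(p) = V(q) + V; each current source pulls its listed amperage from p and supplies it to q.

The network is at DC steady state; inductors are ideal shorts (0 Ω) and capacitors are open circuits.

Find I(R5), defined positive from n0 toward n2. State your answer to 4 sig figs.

-0.009818 A

Apply KCL at each of the 3 non-ground nodes and solve the resulting linear system.
Node n1: branches {R1, R3, I1, R8, C1, C2, I2, I3, V1} → V_1 = 1.574
Node n2: branches {R2, R3, R4, R5, R6, R9, R10, C2, R13, R14, I3, V1} → V_2 = 0.04448
Node n3: branches {L1, R4, R6, R7, I1, R8, R11, I2, R12, R14} → V_3 = 0.000
Source currents: i(L1)=-0.04051, i(V1)=0.02706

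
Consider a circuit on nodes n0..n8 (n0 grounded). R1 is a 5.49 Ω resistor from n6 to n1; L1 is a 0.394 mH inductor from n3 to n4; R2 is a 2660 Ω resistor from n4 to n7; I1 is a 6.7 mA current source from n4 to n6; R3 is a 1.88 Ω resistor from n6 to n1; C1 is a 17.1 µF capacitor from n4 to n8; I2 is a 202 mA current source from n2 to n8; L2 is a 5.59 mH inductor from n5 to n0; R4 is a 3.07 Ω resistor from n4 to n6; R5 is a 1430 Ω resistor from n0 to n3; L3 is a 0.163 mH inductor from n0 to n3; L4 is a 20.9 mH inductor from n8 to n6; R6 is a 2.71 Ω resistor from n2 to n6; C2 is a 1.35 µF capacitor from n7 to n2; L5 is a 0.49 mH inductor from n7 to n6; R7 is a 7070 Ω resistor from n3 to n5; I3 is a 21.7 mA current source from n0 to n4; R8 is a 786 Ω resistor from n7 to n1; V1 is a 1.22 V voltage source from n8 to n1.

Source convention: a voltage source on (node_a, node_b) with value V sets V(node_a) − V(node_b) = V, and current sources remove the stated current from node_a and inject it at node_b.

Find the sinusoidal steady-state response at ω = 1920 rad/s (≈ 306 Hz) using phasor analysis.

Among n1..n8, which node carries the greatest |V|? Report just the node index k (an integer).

Apply KCL at each of the 8 non-ground nodes and solve the resulting linear system.
Node n1: branches {R1, R3, R8, V1} → V_1 = 0.2789-0.1444j
Node n2: branches {I2, R6, C2} → V_2 = -0.5437-0.1239j
Node n3: branches {L1, R5, L3, R7} → V_3 = 1.787e-06+0.006791j
Node n4: branches {L1, R2, I1, C1, R4, I3} → V_4 = 1.787e-06+0.02321j
Node n5: branches {L2, R7} → V_5 = -1.031e-05+1.836e-08j
Node n6: branches {R1, I1, R3, R4, L4, R6, L5} → V_6 = 0.003670-0.1277j
Node n7: branches {R2, C2, L5, R8} → V_7 = 0.004975-0.1274j
Node n8: branches {C1, I2, L4, V1} → V_8 = 1.499-0.1444j
Source currents: i(V1)=0.1969-0.01195j

8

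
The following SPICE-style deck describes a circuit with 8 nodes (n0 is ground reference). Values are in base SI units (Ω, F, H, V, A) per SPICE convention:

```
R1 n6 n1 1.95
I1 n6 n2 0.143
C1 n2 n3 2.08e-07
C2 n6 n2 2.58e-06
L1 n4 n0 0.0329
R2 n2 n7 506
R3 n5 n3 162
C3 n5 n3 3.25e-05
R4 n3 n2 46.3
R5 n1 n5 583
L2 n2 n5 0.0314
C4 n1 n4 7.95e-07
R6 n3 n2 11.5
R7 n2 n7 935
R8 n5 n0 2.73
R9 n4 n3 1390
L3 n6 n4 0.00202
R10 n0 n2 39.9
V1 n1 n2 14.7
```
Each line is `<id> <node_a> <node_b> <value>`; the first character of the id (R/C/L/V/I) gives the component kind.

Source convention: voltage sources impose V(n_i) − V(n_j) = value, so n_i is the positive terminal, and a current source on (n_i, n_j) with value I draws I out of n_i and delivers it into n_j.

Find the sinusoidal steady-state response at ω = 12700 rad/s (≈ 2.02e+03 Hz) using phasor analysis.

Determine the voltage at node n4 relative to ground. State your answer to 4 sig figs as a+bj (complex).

12.92-1.022j V

Element admittances at ω=12700 rad/s:
  Y(R1) = 0.5128+0.000j S between n6,n1
  I1: injects 0.143 A into n2 (from n6)
  Y(C1) = 0.000+0.002642j S between n2,n3
  Y(C2) = 0.000+0.03277j S between n6,n2
  Y(L1) = 0.000-0.002393j S between n4,n0
  Y(R2) = 0.001976+0.000j S between n2,n7
  Y(R3) = 0.006173+0.000j S between n5,n3
  Y(C3) = 0.000+0.4127j S between n5,n3
  Y(R4) = 0.02160+0.000j S between n3,n2
  Y(R5) = 0.001715+0.000j S between n1,n5
  Y(L2) = 0.000-0.002508j S between n2,n5
  Y(C4) = 0.000+0.01010j S between n1,n4
  Y(R6) = 0.08696+0.000j S between n3,n2
  Y(R7) = 0.001070+0.000j S between n2,n7
  Y(R8) = 0.3663+0.000j S between n5,n0
  Y(R9) = 0.0007194+0.000j S between n4,n3
  Y(L3) = 0.000-0.03898j S between n6,n4
  Y(R10) = 0.02506+0.000j S between n0,n2
  V1: constraint V(n1)−V(n2) = 14.7
Assemble and solve the 8×8 MNA system:
  V(n1)=14.52+0.3232j  V(n2)=-0.1798+0.3232j  V(n3)=0.07129+0.1081j  V(n4)=12.92-1.022j  V(n5)=0.01898+0.06231j  V(n6)=14.15-0.4989j  V(n7)=-0.1798+0.3232j
  i(V1)=-0.2016-0.4382j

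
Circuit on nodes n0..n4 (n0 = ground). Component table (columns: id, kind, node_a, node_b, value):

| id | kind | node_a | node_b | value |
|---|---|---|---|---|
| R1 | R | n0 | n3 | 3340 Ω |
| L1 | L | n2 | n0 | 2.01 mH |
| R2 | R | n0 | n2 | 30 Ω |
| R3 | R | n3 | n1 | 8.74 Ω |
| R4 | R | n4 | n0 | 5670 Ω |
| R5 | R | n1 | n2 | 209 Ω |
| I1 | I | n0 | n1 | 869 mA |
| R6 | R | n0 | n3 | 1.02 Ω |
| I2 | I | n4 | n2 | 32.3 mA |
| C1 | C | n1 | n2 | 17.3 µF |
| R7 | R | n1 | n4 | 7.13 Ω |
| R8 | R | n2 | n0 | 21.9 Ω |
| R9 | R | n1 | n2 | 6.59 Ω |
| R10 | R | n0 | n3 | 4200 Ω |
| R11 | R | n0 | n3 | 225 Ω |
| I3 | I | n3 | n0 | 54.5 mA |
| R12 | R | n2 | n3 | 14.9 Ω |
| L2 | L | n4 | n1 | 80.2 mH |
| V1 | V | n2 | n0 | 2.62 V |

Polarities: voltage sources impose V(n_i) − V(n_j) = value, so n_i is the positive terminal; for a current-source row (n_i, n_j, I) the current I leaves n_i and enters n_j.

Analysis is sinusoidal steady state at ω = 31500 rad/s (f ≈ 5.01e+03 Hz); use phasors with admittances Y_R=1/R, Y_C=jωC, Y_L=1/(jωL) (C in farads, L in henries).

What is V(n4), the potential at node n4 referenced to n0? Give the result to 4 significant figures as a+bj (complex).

Element admittances at ω=31500 rad/s:
  Y(R1) = 0.0002994+0.000j S between n0,n3
  Y(L1) = 0.000-0.01579j S between n2,n0
  Y(R2) = 0.03333+0.000j S between n0,n2
  Y(R3) = 0.1144+0.000j S between n3,n1
  Y(R4) = 0.0001764+0.000j S between n4,n0
  Y(R5) = 0.004785+0.000j S between n1,n2
  I1: injects 0.869 A into n1 (from n0)
  Y(R6) = 0.9804+0.000j S between n0,n3
  I2: injects 0.0323 A into n2 (from n4)
  Y(C1) = 0.000+0.5450j S between n1,n2
  Y(R7) = 0.1403+0.000j S between n1,n4
  Y(R8) = 0.04566+0.000j S between n2,n0
  Y(R9) = 0.1517+0.000j S between n1,n2
  Y(R10) = 0.0002381+0.000j S between n0,n3
  Y(R11) = 0.004444+0.000j S between n0,n3
  I3: injects 0.0545 A into n0 (from n3)
  Y(R12) = 0.06711+0.000j S between n2,n3
  Y(L2) = 0.000-0.0003958j S between n4,n1
  V1: constraint V(n2)−V(n0) = 2.62
Assemble and solve the 5×5 MNA system:
  V(n1)=3.032-0.8638j  V(n2)=2.620+0.000j  V(n3)=0.4013-0.08470j  V(n4)=2.798-0.8634j
  i(V1)=0.2116+0.1250j

2.798-0.8634j V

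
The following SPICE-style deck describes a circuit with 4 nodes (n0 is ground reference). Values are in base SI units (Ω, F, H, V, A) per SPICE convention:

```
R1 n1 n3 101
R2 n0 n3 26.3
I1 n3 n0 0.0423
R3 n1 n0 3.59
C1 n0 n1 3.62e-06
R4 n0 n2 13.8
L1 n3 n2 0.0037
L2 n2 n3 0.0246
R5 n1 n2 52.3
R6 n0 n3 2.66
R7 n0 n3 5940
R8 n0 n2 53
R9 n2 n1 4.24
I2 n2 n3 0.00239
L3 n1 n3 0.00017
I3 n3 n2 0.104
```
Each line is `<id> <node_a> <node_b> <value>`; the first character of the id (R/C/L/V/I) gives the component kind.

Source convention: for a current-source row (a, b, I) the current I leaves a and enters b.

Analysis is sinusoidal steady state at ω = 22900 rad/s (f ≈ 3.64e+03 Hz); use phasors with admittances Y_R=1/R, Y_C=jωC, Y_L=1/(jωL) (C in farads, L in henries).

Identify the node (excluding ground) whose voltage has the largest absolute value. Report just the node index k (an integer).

2

Element admittances at ω=22900 rad/s:
  Y(R1) = 0.009901+0.000j S between n1,n3
  Y(R2) = 0.03802+0.000j S between n0,n3
  I1: injects 0.0423 A into n0 (from n3)
  Y(R3) = 0.2786+0.000j S between n1,n0
  Y(C1) = 0.000+0.08290j S between n0,n1
  Y(R4) = 0.07246+0.000j S between n0,n2
  Y(L1) = 0.000-0.01180j S between n3,n2
  Y(L2) = 0.000-0.001775j S between n2,n3
  Y(R5) = 0.01912+0.000j S between n1,n2
  Y(R6) = 0.3759+0.000j S between n0,n3
  Y(R7) = 0.0001684+0.000j S between n0,n3
  Y(R8) = 0.01887+0.000j S between n0,n2
  Y(R9) = 0.2358+0.000j S between n2,n1
  I2: injects 0.00239 A into n3 (from n2)
  Y(L3) = 0.000-0.2569j S between n1,n3
  I3: injects 0.104 A into n2 (from n3)
Assemble and solve the 3×3 MNA system:
  V(n1)=0.03340+0.1441j  V(n2)=0.3080+0.1246j  V(n3)=-0.1637-0.1311j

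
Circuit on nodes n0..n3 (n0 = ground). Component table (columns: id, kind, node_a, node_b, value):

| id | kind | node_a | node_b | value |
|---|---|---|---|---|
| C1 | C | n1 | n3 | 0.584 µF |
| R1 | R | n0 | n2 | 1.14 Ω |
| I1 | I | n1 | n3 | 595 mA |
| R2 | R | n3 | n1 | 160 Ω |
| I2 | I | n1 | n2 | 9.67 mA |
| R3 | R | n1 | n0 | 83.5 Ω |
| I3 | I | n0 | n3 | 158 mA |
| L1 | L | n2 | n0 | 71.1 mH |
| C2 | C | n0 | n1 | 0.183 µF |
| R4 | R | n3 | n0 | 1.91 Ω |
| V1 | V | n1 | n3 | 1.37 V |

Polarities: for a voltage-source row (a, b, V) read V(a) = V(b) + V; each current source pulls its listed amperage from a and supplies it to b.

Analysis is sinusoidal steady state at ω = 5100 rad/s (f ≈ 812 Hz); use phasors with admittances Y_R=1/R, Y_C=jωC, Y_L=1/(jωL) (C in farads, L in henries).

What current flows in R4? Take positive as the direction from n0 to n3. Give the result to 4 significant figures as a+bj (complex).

Apply KCL at each of the 3 non-ground nodes and solve the resulting linear system.
Node n1: branches {C1, I1, R2, I2, R3, C2, V1} → V_1 = 1.616-0.002817j
Node n2: branches {R1, I2, L1} → V_2 = 0.01102+3.466e-05j
Node n3: branches {C1, I1, R2, I3, R4, V1} → V_3 = 0.2463-0.002817j
Source currents: i(V1)=-0.6326-0.005555j

-0.1290+0.001475j A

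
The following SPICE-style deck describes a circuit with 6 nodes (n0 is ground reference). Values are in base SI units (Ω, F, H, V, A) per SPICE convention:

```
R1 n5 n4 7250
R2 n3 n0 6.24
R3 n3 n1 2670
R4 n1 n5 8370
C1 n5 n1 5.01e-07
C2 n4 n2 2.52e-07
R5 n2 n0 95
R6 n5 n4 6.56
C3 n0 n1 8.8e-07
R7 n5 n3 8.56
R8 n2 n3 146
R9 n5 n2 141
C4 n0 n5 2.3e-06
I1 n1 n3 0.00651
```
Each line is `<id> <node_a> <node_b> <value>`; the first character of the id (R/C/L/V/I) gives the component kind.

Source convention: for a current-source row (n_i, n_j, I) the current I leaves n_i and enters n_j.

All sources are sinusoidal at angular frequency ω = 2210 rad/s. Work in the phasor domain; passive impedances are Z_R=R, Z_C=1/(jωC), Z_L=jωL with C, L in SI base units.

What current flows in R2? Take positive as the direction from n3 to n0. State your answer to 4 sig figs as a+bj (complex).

0.003963+0.0006057j A

Apply KCL at each of the 5 non-ground nodes and solve the resulting linear system.
Node n1: branches {R3, R4, C1, C3, I1} → V_1 = -0.3337+2.077j
Node n2: branches {C2, R5, R8, R9} → V_2 = 0.008365+0.001690j
Node n3: branches {R2, R3, R7, R8, I1} → V_3 = 0.02473+0.003779j
Node n4: branches {R1, C2, R6} → V_4 = 0.005039+0.002453j
Node n5: branches {R1, R4, C1, R6, R7, R9, C4} → V_5 = 0.005036+0.002441j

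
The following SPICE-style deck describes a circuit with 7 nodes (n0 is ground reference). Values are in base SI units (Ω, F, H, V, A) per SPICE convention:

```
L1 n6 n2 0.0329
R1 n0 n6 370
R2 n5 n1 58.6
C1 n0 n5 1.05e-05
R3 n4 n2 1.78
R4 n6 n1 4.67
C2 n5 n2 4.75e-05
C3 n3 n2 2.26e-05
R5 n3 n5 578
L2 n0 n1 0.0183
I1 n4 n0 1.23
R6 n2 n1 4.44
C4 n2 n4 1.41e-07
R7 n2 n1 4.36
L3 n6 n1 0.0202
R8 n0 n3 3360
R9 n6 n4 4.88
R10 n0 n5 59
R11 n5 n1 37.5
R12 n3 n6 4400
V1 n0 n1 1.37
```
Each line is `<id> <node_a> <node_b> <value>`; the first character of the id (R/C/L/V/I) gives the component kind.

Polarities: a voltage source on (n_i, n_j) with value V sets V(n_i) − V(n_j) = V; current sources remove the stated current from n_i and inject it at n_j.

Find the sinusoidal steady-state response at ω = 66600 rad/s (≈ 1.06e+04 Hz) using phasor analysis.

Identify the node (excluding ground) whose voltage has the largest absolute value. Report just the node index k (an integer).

Apply KCL at each of the 6 non-ground nodes and solve the resulting linear system.
Node n1: branches {R2, R4, L2, R6, R7, L3, R11, V1} → V_1 = -1.370+0.000j
Node n2: branches {L1, R3, C2, C3, R6, C4, R7} → V_2 = -1.597+1.561j
Node n3: branches {C3, R5, R8, R12} → V_3 = -1.598+1.560j
Node n4: branches {R3, I1, C4, R9} → V_4 = -3.405+1.339j
Node n5: branches {R2, C1, C2, R5, R10, R11} → V_5 = -1.328+1.273j
Node n6: branches {L1, R1, R4, L3, R9, R12} → V_6 = -2.350+0.6485j
Source currents: i(V1)=0.3106-0.9035j

4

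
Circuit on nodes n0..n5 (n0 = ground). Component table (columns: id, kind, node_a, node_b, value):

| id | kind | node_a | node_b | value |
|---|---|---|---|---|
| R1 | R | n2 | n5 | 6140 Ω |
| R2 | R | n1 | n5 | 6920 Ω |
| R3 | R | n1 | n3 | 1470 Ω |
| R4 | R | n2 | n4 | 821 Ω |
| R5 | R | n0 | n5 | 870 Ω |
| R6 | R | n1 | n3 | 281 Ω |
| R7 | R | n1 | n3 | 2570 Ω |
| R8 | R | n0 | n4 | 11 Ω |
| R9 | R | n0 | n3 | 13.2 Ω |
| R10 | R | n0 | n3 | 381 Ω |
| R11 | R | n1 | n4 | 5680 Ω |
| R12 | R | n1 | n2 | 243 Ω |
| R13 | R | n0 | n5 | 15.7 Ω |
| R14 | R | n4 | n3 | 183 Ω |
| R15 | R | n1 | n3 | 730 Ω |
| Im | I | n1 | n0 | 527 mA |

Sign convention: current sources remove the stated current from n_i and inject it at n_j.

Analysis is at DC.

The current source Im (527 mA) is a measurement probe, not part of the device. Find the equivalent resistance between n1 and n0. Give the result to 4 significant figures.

MNA unknowns: 5 node voltages V₁..V_5
R1: Y=0.0001629 on G[2,5]
R2: Y=0.0001445 on G[1,5]
R3: Y=0.0006803 on G[1,3]
R4: Y=0.001218 on G[2,4]
R5: Y=0.001149 on G[0,5]
R6: Y=0.003559 on G[1,3]
R7: Y=0.0003891 on G[1,3]
R8: Y=0.09091 on G[0,4]
R9: Y=0.07576 on G[0,3]
R10: Y=0.002625 on G[0,3]
R11: Y=0.0001761 on G[1,4]
R12: Y=0.004115 on G[1,2]
R13: Y=0.06369 on G[0,5]
R14: Y=0.005464 on G[4,3]
R15: Y=0.001370 on G[1,3]
Im: z[1]−=0.527, z[0]+=0.527
solve → V1=-76.05, V2=-57.21, V3=-5.147, V4=-1.137, V5=-0.3117

R_eq = 144.3 Ω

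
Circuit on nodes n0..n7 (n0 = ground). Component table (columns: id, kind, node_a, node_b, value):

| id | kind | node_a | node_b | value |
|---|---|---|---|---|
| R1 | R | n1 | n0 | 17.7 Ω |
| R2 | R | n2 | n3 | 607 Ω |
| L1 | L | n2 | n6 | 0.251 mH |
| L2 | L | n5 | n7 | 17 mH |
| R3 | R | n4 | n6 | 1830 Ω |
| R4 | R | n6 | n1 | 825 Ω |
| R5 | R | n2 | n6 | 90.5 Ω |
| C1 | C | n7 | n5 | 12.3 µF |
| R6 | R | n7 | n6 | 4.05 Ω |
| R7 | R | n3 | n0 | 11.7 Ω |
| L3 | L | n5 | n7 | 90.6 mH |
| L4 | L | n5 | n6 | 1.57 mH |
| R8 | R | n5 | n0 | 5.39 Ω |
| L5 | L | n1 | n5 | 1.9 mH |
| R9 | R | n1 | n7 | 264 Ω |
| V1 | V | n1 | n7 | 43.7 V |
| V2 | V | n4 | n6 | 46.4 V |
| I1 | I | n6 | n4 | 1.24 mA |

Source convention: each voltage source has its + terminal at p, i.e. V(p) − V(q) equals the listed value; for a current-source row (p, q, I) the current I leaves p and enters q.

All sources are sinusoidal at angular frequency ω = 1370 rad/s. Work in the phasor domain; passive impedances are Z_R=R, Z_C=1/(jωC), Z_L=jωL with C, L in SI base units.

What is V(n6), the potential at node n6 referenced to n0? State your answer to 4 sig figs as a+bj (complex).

-13.50-11.58j V

MNA unknowns: 7 node voltages V₁..V_7 plus 2 source currents (V1, V2)
R1: Y=0.05650+0.000j on G[1,0]
R2: Y=0.001647+0.000j on G[2,3]
L1: Y=0.000-2.908j on G[2,6]
L2: Y=0.000-0.04294j on G[5,7]
R3: Y=0.0005464+0.000j on G[4,6]
R4: Y=0.001212+0.000j on G[6,1]
R5: Y=0.01105+0.000j on G[2,6]
C1: Y=0.000+0.01685j on G[7,5]
R6: Y=0.2469+0.000j on G[7,6]
R7: Y=0.08547+0.000j on G[3,0]
L3: Y=0.000-0.008057j on G[5,7]
L4: Y=0.000-0.4649j on G[5,6]
R8: Y=0.1855+0.000j on G[5,0]
L5: Y=0.000-0.3842j on G[1,5]
R9: Y=0.003788+0.000j on G[1,7]
V1: row V1−V7=43.7, i_V1 at 1,7
V2: row V4−V6=46.4, i_V2 at 4,6
I1: z[6]−=0.00124, z[4]+=0.00124
solve → V1=12.00+7.010j, V2=-13.51-11.58j, V3=-0.2554-0.2189j, V4=32.90-11.58j, V5=-3.538-2.034j, V6=-13.50-11.58j, V7=-31.70+7.010j
aux → i_V1=-4.349+5.552j, i_V2=-0.02412+0.000j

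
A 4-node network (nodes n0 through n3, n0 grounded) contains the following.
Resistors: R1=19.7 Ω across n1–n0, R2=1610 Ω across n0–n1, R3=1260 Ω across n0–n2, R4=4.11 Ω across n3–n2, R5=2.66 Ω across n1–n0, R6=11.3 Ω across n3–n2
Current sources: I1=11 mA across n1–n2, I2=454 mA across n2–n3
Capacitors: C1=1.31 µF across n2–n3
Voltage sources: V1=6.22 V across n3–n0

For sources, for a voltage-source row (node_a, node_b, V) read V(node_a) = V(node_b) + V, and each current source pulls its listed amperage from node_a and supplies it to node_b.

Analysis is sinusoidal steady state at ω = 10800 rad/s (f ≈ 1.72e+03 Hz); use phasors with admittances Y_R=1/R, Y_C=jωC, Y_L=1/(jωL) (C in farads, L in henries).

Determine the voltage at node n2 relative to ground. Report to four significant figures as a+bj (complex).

4.876+0.05719j V

MNA unknowns: 3 node voltages V₁..V_3 plus 1 source current (V1)
R1: Y=0.05076+0.000j on G[1,0]
R2: Y=0.0006211+0.000j on G[0,1]
I1: z[1]−=0.011, z[2]+=0.011
I2: z[2]−=0.454, z[3]+=0.454
R3: Y=0.0007937+0.000j on G[0,2]
R4: Y=0.2433+0.000j on G[3,2]
C1: Y=0.000+0.01415j on G[2,3]
R5: Y=0.3759+0.000j on G[1,0]
R6: Y=0.08850+0.000j on G[3,2]
V1: row V3−V0=6.22, i_V1 at 3,0
solve → V1=-0.02574+0.000j, V2=4.876+0.05719j, V3=6.220+0.000j
aux → i_V1=0.007130-4.539e-05j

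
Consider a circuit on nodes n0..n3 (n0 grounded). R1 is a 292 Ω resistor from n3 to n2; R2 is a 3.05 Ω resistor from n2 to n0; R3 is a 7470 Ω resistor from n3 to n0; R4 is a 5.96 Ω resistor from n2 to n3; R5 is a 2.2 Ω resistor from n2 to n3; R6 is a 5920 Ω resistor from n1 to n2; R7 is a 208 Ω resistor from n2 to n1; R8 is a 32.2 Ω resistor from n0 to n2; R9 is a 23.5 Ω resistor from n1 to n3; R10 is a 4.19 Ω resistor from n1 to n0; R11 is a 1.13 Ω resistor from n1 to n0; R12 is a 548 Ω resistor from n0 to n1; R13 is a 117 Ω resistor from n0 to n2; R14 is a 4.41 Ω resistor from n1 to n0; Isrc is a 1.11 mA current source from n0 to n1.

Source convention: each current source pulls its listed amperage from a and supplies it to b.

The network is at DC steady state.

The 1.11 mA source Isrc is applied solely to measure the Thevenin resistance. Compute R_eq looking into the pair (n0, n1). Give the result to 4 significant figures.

R_eq = 0.7183 Ω

Element admittances at DC:
  Y(R1) = 0.003425 S between n3,n2
  Y(R2) = 0.3279 S between n2,n0
  Y(R3) = 0.0001339 S between n3,n0
  Y(R4) = 0.1678 S between n2,n3
  Y(R5) = 0.4545 S between n2,n3
  Y(R6) = 0.0001689 S between n1,n2
  Y(R7) = 0.004808 S between n2,n1
  Y(R8) = 0.03106 S between n0,n2
  Y(R9) = 0.04255 S between n1,n3
  Y(R10) = 0.2387 S between n1,n0
  Y(R11) = 0.8850 S between n1,n0
  Y(R12) = 0.001825 S between n0,n1
  Y(R13) = 0.008547 S between n0,n2
  Y(R14) = 0.2268 S between n1,n0
  Isrc: injects 0.00111 A into n1 (from n0)
Assemble and solve the 3×3 MNA system:
  V(n1)=0.0007973  V(n2)=8.664e-05  V(n3)=0.0001319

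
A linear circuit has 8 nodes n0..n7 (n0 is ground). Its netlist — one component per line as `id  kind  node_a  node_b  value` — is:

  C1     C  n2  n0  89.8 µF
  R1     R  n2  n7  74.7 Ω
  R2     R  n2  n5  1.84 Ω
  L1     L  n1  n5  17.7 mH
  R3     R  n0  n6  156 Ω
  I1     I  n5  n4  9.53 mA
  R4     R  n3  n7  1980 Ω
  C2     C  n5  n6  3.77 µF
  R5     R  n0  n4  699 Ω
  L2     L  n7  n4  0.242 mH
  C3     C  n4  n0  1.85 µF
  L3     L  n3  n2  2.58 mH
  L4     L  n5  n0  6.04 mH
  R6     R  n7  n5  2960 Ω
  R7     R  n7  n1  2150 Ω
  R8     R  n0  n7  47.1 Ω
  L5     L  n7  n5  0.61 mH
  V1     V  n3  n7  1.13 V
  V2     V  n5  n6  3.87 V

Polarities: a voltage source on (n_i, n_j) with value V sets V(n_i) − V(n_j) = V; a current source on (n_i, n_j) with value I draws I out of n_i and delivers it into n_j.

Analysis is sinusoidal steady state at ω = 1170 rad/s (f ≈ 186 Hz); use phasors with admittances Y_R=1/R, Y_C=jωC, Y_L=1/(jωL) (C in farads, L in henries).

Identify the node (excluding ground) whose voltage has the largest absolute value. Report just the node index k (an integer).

6

Apply KCL at each of the 7 non-ground nodes and solve the resulting linear system.
Node n1: branches {L1, R7} → V_1 = -0.2293-0.4255j
Node n2: branches {C1, R1, R2, L3} → V_2 = -0.1666-0.9047j
Node n3: branches {R4, L3, V1} → V_3 = 0.6919-0.5027j
Node n4: branches {I1, R5, L2, C3} → V_4 = -0.4385-0.5001j
Node n5: branches {R2, L1, I1, C2, L4, R6, L5, V2} → V_5 = -0.2301-0.4235j
Node n6: branches {R3, C2, V2} → V_6 = -4.100-0.4235j
Node n7: branches {R1, R4, L2, R6, R7, R8, L5, V1} → V_7 = -0.4381-0.5027j
Source currents: i(V1)=-0.1337+0.2844j, i(V2)=-0.02628-0.01978j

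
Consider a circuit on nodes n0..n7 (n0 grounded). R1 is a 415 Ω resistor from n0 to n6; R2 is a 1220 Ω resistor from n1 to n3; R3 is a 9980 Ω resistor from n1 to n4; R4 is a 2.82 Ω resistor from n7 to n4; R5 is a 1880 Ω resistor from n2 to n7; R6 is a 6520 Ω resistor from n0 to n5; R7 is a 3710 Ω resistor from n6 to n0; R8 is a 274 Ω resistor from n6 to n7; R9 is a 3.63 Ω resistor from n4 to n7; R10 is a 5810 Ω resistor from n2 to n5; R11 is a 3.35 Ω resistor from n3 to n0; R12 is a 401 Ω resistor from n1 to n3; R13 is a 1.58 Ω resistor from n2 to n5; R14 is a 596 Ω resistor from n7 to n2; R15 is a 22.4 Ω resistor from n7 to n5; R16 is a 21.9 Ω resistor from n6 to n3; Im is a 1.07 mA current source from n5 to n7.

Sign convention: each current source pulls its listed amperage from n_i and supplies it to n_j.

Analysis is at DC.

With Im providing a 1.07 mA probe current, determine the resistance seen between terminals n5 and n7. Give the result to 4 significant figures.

Apply KCL at each of the 7 non-ground nodes and solve the resulting linear system.
Node n1: branches {R2, R3, R12} → V_1 = 3.861e-05
Node n2: branches {R5, R10, R13, R14} → V_2 = -0.02172
Node n3: branches {R2, R11, R12, R16} → V_3 = 1.051e-05
Node n4: branches {R3, R4, R9} → V_4 = 0.0009677
Node n5: branches {R6, R10, R13, R15, Im} → V_5 = -0.02180
Node n6: branches {R1, R7, R8, R16} → V_6 = 7.717e-05
Node n7: branches {R4, R5, R8, R9, R14, R15, Im} → V_7 = 0.0009679

R_eq = 21.28 Ω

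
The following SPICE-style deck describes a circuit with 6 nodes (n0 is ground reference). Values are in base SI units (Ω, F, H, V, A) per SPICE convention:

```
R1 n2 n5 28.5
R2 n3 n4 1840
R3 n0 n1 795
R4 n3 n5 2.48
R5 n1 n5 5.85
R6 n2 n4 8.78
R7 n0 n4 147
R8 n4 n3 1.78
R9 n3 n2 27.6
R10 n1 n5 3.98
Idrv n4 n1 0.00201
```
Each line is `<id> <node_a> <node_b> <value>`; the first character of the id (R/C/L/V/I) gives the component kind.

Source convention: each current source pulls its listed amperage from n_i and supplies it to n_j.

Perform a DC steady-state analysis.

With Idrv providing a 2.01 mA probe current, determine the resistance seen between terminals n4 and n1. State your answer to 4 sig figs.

Apply KCL at each of the 5 non-ground nodes and solve the resulting linear system.
Node n1: branches {R3, R5, R10, Idrv} → V_1 = 0.01041
Node n2: branches {R1, R6, R9} → V_2 = 0.0001291
Node n3: branches {R2, R4, R8, R9} → V_3 = 0.001210
Node n4: branches {R2, R6, R7, R8, Idrv} → V_4 = -0.001925
Node n5: branches {R1, R4, R5, R10} → V_5 = 0.005680

R_eq = 6.136 Ω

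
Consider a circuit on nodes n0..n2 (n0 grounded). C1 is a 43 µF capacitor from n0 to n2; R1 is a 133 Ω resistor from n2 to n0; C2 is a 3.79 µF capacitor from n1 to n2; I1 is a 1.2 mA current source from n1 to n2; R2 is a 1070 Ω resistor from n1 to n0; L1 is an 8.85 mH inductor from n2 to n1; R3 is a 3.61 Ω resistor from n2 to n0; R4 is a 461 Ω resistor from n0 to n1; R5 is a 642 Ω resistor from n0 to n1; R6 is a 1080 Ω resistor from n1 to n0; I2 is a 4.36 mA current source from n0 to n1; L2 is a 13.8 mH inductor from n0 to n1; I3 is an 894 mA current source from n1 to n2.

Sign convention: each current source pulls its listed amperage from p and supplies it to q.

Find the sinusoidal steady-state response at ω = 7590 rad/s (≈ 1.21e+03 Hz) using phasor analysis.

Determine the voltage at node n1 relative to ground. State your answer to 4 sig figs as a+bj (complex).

-99.76+71.07j V

MNA unknowns: 2 node voltages V₁..V_2
C1: Y=0.000+0.3264j on G[0,2]
R1: Y=0.007519+0.000j on G[2,0]
C2: Y=0.000+0.02877j on G[1,2]
I1: z[1]−=0.0012, z[2]+=0.0012
R2: Y=0.0009346+0.000j on G[1,0]
L1: Y=0.000-0.01489j on G[2,1]
R3: Y=0.2770+0.000j on G[2,0]
R4: Y=0.002169+0.000j on G[0,1]
R5: Y=0.001558+0.000j on G[0,1]
R6: Y=0.0009259+0.000j on G[1,0]
I2: z[0]−=0.00436, z[1]+=0.00436
L2: Y=0.000-0.009547j on G[0,1]
I3: z[1]−=0.894, z[2]+=0.894
solve → V1=-99.76+71.07j, V2=-2.527-1.845j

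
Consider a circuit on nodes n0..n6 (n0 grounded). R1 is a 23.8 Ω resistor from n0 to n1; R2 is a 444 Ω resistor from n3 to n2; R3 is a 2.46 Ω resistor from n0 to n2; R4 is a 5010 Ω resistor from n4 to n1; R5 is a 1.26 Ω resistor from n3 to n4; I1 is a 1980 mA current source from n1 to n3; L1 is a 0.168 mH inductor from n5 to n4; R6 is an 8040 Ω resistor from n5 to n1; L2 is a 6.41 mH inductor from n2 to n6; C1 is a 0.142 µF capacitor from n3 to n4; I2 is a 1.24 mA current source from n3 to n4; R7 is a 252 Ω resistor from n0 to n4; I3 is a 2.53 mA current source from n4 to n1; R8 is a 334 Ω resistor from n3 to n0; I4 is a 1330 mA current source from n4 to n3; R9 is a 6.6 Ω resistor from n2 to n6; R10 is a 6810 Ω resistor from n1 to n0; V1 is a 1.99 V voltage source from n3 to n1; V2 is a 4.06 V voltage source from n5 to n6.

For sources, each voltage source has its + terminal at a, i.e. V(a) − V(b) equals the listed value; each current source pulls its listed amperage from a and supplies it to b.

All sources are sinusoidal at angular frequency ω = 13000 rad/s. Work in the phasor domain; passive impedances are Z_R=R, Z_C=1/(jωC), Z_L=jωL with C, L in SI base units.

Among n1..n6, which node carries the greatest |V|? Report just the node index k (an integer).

Apply KCL at each of the 6 non-ground nodes and solve the resulting linear system.
Node n1: branches {R1, R4, I1, R6, I3, R10, V1} → V_1 = 2.369-0.2416j
Node n2: branches {R2, R3, L2, R9} → V_2 = -0.3055+0.02930j
Node n3: branches {R2, R5, I1, C1, I2, R8, I4, V1} → V_3 = 4.359-0.2416j
Node n4: branches {R4, R5, L1, C1, I2, R7, I3, I4} → V_4 = 2.837-0.2526j
Node n5: branches {L1, R6, V2} → V_5 = 2.864+0.04146j
Node n6: branches {L2, R9, V2} → V_6 = -1.196+0.04146j
Source currents: i(V1)=2.077-0.01022j, i(V2)=-0.1347+0.01252j

3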